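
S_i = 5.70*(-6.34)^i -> [5.7, -36.14, 229.11, -1452.59, 9209.41]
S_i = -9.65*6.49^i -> [-9.65, -62.63, -406.46, -2637.92, -17120.09]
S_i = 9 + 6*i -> [9, 15, 21, 27, 33]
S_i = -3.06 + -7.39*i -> [-3.06, -10.45, -17.84, -25.23, -32.62]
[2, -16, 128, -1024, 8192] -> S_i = 2*-8^i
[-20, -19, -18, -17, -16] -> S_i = -20 + 1*i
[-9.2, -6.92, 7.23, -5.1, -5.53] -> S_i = Random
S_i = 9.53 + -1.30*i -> [9.53, 8.23, 6.93, 5.63, 4.33]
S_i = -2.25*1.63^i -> [-2.25, -3.67, -5.98, -9.74, -15.88]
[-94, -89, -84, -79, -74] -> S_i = -94 + 5*i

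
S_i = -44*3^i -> [-44, -132, -396, -1188, -3564]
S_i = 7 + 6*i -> [7, 13, 19, 25, 31]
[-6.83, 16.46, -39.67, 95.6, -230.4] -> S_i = -6.83*(-2.41)^i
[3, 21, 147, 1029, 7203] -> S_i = 3*7^i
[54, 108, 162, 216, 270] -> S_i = 54 + 54*i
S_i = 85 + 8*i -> [85, 93, 101, 109, 117]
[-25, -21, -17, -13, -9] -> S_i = -25 + 4*i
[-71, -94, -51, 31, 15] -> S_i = Random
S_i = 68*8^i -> [68, 544, 4352, 34816, 278528]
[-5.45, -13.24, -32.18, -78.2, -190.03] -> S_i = -5.45*2.43^i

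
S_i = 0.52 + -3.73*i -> [0.52, -3.21, -6.94, -10.67, -14.4]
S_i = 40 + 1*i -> [40, 41, 42, 43, 44]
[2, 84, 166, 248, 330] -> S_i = 2 + 82*i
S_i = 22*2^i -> [22, 44, 88, 176, 352]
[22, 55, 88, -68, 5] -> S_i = Random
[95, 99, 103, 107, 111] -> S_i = 95 + 4*i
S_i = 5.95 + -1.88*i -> [5.95, 4.07, 2.19, 0.31, -1.57]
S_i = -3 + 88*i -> [-3, 85, 173, 261, 349]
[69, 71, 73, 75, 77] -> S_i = 69 + 2*i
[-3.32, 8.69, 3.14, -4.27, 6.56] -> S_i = Random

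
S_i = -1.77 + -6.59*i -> [-1.77, -8.36, -14.95, -21.54, -28.13]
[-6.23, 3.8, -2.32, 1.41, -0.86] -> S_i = -6.23*(-0.61)^i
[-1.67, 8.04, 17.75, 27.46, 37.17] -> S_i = -1.67 + 9.71*i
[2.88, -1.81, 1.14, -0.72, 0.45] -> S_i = 2.88*(-0.63)^i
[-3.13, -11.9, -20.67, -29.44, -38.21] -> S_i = -3.13 + -8.77*i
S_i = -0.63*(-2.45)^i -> [-0.63, 1.54, -3.78, 9.26, -22.7]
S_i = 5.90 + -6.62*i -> [5.9, -0.72, -7.34, -13.96, -20.58]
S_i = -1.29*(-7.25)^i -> [-1.29, 9.35, -67.81, 491.59, -3564.03]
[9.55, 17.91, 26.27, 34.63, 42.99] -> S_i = 9.55 + 8.36*i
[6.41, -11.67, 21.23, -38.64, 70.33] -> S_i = 6.41*(-1.82)^i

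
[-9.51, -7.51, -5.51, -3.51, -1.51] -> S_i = -9.51 + 2.00*i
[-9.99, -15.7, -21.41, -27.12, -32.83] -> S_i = -9.99 + -5.71*i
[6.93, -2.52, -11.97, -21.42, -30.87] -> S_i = 6.93 + -9.45*i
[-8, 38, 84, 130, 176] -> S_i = -8 + 46*i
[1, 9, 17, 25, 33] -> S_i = 1 + 8*i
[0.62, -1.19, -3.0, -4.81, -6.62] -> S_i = 0.62 + -1.81*i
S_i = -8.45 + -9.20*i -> [-8.45, -17.65, -26.85, -36.05, -45.25]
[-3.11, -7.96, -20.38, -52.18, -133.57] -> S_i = -3.11*2.56^i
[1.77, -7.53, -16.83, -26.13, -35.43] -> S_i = 1.77 + -9.30*i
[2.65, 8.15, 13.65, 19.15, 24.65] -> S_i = 2.65 + 5.50*i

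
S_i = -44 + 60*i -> [-44, 16, 76, 136, 196]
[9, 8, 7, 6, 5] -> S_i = 9 + -1*i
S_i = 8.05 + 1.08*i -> [8.05, 9.13, 10.21, 11.29, 12.37]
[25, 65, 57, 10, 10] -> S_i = Random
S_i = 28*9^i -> [28, 252, 2268, 20412, 183708]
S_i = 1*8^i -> [1, 8, 64, 512, 4096]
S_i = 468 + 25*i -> [468, 493, 518, 543, 568]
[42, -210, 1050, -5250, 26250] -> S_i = 42*-5^i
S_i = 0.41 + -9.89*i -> [0.41, -9.48, -19.37, -29.26, -39.15]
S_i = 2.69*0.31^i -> [2.69, 0.83, 0.26, 0.08, 0.02]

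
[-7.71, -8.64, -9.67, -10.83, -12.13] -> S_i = -7.71*1.12^i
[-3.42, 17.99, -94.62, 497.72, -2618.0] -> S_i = -3.42*(-5.26)^i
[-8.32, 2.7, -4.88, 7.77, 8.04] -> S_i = Random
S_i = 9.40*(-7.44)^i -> [9.4, -69.94, 520.32, -3871.21, 28801.8]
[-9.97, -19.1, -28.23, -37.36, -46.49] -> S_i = -9.97 + -9.13*i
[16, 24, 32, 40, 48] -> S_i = 16 + 8*i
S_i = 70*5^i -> [70, 350, 1750, 8750, 43750]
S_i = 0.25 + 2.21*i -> [0.25, 2.46, 4.67, 6.88, 9.09]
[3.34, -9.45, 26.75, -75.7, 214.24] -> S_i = 3.34*(-2.83)^i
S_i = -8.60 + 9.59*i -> [-8.6, 0.99, 10.58, 20.17, 29.76]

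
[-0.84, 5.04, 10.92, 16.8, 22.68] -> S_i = -0.84 + 5.88*i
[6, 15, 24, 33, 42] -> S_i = 6 + 9*i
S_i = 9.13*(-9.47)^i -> [9.13, -86.46, 818.79, -7753.91, 73429.52]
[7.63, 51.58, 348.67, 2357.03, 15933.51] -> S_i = 7.63*6.76^i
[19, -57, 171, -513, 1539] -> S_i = 19*-3^i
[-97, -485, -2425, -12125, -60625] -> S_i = -97*5^i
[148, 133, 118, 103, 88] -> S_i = 148 + -15*i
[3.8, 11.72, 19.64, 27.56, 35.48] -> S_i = 3.80 + 7.92*i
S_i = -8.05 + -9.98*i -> [-8.05, -18.03, -28.01, -37.99, -47.97]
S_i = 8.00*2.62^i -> [8.0, 20.96, 54.92, 143.88, 376.96]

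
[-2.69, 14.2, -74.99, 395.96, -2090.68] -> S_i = -2.69*(-5.28)^i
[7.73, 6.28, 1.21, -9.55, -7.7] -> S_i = Random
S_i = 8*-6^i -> [8, -48, 288, -1728, 10368]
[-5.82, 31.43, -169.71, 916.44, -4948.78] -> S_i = -5.82*(-5.40)^i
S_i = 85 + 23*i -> [85, 108, 131, 154, 177]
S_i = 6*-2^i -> [6, -12, 24, -48, 96]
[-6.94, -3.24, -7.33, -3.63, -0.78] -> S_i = Random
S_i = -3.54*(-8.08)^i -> [-3.54, 28.6, -231.11, 1867.4, -15088.59]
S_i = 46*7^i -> [46, 322, 2254, 15778, 110446]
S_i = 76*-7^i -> [76, -532, 3724, -26068, 182476]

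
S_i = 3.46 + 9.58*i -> [3.46, 13.04, 22.62, 32.2, 41.78]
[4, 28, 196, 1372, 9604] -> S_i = 4*7^i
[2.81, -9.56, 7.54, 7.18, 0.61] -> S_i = Random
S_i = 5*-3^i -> [5, -15, 45, -135, 405]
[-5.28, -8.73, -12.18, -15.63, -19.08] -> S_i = -5.28 + -3.45*i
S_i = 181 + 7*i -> [181, 188, 195, 202, 209]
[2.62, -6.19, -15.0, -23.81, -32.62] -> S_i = 2.62 + -8.81*i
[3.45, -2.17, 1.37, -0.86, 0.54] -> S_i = 3.45*(-0.63)^i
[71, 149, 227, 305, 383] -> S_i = 71 + 78*i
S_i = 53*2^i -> [53, 106, 212, 424, 848]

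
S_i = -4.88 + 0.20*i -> [-4.88, -4.68, -4.48, -4.28, -4.08]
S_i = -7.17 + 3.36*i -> [-7.17, -3.81, -0.45, 2.91, 6.27]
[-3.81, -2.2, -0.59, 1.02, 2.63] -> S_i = -3.81 + 1.61*i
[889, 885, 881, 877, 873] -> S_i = 889 + -4*i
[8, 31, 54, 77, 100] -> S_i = 8 + 23*i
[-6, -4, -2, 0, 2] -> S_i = -6 + 2*i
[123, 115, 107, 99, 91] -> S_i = 123 + -8*i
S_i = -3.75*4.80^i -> [-3.75, -18.0, -86.4, -414.72, -1990.66]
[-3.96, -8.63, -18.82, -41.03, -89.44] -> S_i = -3.96*2.18^i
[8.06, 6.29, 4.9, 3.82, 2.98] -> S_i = 8.06*0.78^i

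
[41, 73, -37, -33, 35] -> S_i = Random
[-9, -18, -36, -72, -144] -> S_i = -9*2^i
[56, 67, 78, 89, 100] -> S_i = 56 + 11*i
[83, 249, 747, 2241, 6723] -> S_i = 83*3^i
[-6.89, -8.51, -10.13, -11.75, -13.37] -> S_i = -6.89 + -1.62*i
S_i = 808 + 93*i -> [808, 901, 994, 1087, 1180]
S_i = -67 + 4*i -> [-67, -63, -59, -55, -51]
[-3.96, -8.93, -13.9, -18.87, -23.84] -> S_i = -3.96 + -4.97*i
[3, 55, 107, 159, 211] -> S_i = 3 + 52*i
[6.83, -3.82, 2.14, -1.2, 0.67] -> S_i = 6.83*(-0.56)^i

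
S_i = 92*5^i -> [92, 460, 2300, 11500, 57500]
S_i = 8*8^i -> [8, 64, 512, 4096, 32768]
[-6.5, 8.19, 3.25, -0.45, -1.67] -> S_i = Random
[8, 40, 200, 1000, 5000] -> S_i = 8*5^i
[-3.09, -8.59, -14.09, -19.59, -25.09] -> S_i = -3.09 + -5.50*i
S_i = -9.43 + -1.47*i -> [-9.43, -10.9, -12.37, -13.84, -15.31]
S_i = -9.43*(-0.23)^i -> [-9.43, 2.17, -0.5, 0.11, -0.03]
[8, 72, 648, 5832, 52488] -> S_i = 8*9^i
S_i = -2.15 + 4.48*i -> [-2.15, 2.33, 6.81, 11.29, 15.77]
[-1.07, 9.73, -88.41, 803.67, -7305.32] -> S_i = -1.07*(-9.09)^i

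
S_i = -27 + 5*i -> [-27, -22, -17, -12, -7]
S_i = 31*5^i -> [31, 155, 775, 3875, 19375]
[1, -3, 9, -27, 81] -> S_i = 1*-3^i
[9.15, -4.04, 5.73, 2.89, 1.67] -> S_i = Random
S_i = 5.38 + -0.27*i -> [5.38, 5.11, 4.84, 4.57, 4.3]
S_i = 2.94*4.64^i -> [2.94, 13.64, 63.3, 293.7, 1362.76]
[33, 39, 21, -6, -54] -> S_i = Random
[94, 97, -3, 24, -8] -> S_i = Random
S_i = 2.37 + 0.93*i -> [2.37, 3.3, 4.23, 5.16, 6.09]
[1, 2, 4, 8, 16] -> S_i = 1*2^i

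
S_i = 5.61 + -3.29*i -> [5.61, 2.32, -0.97, -4.26, -7.55]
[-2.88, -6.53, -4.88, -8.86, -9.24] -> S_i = Random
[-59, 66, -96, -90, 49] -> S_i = Random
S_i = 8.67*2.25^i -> [8.67, 19.51, 43.89, 98.76, 222.2]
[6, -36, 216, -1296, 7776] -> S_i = 6*-6^i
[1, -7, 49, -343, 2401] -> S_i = 1*-7^i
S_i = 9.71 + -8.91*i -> [9.71, 0.8, -8.11, -17.02, -25.93]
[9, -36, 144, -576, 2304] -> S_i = 9*-4^i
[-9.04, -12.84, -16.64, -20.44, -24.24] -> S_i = -9.04 + -3.80*i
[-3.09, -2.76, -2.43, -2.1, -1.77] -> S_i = -3.09 + 0.33*i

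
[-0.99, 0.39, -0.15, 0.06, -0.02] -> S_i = -0.99*(-0.39)^i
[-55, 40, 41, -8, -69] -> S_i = Random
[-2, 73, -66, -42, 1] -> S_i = Random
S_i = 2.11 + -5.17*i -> [2.11, -3.06, -8.23, -13.4, -18.57]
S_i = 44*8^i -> [44, 352, 2816, 22528, 180224]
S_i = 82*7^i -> [82, 574, 4018, 28126, 196882]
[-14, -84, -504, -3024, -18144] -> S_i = -14*6^i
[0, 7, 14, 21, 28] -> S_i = 0 + 7*i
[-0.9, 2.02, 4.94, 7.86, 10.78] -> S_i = -0.90 + 2.92*i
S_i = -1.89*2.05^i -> [-1.89, -3.87, -7.94, -16.28, -33.38]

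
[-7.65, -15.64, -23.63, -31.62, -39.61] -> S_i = -7.65 + -7.99*i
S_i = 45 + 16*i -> [45, 61, 77, 93, 109]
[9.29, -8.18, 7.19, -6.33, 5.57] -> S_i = 9.29*(-0.88)^i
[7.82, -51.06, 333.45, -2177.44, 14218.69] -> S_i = 7.82*(-6.53)^i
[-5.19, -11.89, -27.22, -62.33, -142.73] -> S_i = -5.19*2.29^i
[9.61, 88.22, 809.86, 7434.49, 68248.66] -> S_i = 9.61*9.18^i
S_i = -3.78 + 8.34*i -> [-3.78, 4.56, 12.9, 21.24, 29.58]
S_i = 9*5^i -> [9, 45, 225, 1125, 5625]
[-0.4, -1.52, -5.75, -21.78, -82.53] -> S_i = -0.40*3.79^i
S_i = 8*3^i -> [8, 24, 72, 216, 648]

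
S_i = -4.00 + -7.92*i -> [-4.0, -11.92, -19.84, -27.76, -35.68]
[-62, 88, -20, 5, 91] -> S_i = Random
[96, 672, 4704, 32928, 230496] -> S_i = 96*7^i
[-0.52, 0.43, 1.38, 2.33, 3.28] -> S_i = -0.52 + 0.95*i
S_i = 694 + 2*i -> [694, 696, 698, 700, 702]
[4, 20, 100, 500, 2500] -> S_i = 4*5^i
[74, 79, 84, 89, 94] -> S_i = 74 + 5*i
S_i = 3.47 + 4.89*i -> [3.47, 8.36, 13.25, 18.14, 23.03]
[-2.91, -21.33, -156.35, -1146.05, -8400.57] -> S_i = -2.91*7.33^i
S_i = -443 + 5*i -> [-443, -438, -433, -428, -423]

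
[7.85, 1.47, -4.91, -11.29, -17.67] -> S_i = 7.85 + -6.38*i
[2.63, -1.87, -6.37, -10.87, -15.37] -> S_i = 2.63 + -4.50*i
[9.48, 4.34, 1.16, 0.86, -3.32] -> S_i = Random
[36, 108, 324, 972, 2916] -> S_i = 36*3^i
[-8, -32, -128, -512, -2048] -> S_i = -8*4^i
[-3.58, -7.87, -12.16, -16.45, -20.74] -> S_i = -3.58 + -4.29*i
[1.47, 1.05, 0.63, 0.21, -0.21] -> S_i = 1.47 + -0.42*i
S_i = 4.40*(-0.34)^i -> [4.4, -1.5, 0.51, -0.17, 0.06]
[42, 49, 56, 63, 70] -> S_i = 42 + 7*i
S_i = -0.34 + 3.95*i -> [-0.34, 3.61, 7.56, 11.51, 15.46]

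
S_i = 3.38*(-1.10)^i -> [3.38, -3.72, 4.09, -4.5, 4.95]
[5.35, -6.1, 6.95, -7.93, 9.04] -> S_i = 5.35*(-1.14)^i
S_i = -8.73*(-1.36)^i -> [-8.73, 11.87, -16.15, 21.96, -29.87]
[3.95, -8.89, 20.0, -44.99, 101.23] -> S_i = 3.95*(-2.25)^i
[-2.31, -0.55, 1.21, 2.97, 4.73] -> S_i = -2.31 + 1.76*i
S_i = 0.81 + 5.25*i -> [0.81, 6.06, 11.31, 16.56, 21.81]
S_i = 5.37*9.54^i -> [5.37, 51.23, 488.73, 4662.51, 44480.31]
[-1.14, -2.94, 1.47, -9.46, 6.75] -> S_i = Random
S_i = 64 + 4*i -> [64, 68, 72, 76, 80]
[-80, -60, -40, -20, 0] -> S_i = -80 + 20*i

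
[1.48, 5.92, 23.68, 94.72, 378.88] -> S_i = 1.48*4.00^i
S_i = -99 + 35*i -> [-99, -64, -29, 6, 41]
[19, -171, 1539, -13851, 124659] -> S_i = 19*-9^i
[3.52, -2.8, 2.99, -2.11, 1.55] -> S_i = Random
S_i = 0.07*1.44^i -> [0.07, 0.1, 0.15, 0.21, 0.3]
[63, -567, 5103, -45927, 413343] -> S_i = 63*-9^i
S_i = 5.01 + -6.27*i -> [5.01, -1.26, -7.53, -13.8, -20.07]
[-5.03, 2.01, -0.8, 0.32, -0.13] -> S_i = -5.03*(-0.40)^i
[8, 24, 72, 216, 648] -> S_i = 8*3^i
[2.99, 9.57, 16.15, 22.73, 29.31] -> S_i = 2.99 + 6.58*i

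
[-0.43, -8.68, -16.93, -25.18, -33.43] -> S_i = -0.43 + -8.25*i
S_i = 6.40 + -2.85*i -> [6.4, 3.55, 0.7, -2.15, -5.0]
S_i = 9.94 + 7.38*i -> [9.94, 17.32, 24.7, 32.08, 39.46]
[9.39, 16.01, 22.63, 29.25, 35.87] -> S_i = 9.39 + 6.62*i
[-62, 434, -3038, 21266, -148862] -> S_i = -62*-7^i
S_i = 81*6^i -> [81, 486, 2916, 17496, 104976]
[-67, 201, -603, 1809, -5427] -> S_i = -67*-3^i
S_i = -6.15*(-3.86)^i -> [-6.15, 23.74, -91.63, 353.7, -1365.29]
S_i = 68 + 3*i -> [68, 71, 74, 77, 80]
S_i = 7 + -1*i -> [7, 6, 5, 4, 3]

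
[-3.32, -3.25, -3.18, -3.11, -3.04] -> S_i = -3.32 + 0.07*i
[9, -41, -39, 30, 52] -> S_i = Random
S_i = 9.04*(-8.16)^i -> [9.04, -73.77, 601.93, -4911.78, 40080.12]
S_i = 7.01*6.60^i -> [7.01, 46.27, 305.36, 2015.35, 13301.29]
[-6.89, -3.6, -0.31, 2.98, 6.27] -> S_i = -6.89 + 3.29*i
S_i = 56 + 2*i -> [56, 58, 60, 62, 64]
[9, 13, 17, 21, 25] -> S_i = 9 + 4*i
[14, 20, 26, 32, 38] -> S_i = 14 + 6*i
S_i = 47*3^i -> [47, 141, 423, 1269, 3807]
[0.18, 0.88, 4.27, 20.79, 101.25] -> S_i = 0.18*4.87^i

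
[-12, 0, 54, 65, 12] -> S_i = Random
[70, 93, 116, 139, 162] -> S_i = 70 + 23*i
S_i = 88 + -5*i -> [88, 83, 78, 73, 68]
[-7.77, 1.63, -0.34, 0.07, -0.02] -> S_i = -7.77*(-0.21)^i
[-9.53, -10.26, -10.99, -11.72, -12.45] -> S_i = -9.53 + -0.73*i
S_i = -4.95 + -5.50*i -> [-4.95, -10.45, -15.95, -21.45, -26.95]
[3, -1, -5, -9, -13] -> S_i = 3 + -4*i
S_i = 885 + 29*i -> [885, 914, 943, 972, 1001]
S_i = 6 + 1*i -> [6, 7, 8, 9, 10]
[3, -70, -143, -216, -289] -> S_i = 3 + -73*i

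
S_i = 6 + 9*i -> [6, 15, 24, 33, 42]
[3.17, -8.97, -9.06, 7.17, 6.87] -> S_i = Random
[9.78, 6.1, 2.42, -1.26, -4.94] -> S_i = 9.78 + -3.68*i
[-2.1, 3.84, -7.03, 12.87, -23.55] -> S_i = -2.10*(-1.83)^i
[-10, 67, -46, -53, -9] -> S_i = Random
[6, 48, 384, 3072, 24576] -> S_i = 6*8^i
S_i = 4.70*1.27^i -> [4.7, 5.97, 7.58, 9.63, 12.23]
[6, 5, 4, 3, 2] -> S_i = 6 + -1*i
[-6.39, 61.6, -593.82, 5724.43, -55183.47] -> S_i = -6.39*(-9.64)^i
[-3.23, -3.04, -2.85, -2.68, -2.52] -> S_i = -3.23*0.94^i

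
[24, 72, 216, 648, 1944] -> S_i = 24*3^i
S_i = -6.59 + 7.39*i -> [-6.59, 0.8, 8.19, 15.58, 22.97]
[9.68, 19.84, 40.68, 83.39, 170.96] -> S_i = 9.68*2.05^i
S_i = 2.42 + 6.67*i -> [2.42, 9.09, 15.76, 22.43, 29.1]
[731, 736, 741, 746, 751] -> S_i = 731 + 5*i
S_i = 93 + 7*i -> [93, 100, 107, 114, 121]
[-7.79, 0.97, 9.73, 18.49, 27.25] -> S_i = -7.79 + 8.76*i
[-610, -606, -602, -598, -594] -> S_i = -610 + 4*i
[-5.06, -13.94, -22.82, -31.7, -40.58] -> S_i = -5.06 + -8.88*i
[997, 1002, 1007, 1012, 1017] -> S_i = 997 + 5*i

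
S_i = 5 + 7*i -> [5, 12, 19, 26, 33]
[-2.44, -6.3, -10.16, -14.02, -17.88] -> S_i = -2.44 + -3.86*i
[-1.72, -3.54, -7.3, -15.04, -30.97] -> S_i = -1.72*2.06^i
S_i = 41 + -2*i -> [41, 39, 37, 35, 33]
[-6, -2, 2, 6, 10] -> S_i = -6 + 4*i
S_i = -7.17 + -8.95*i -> [-7.17, -16.12, -25.07, -34.02, -42.97]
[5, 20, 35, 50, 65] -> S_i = 5 + 15*i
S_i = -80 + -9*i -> [-80, -89, -98, -107, -116]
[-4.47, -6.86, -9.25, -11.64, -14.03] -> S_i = -4.47 + -2.39*i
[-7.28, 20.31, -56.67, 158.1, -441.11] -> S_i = -7.28*(-2.79)^i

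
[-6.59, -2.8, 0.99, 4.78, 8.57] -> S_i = -6.59 + 3.79*i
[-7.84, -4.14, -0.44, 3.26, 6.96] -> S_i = -7.84 + 3.70*i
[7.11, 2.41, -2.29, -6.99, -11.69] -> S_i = 7.11 + -4.70*i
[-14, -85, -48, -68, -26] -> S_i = Random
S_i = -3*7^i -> [-3, -21, -147, -1029, -7203]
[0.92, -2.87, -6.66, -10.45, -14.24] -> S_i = 0.92 + -3.79*i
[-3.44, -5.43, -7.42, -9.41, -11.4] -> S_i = -3.44 + -1.99*i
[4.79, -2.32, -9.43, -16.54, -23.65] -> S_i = 4.79 + -7.11*i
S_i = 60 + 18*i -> [60, 78, 96, 114, 132]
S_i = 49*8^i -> [49, 392, 3136, 25088, 200704]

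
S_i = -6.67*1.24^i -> [-6.67, -8.27, -10.26, -12.72, -15.77]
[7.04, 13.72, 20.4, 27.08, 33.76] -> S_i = 7.04 + 6.68*i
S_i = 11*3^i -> [11, 33, 99, 297, 891]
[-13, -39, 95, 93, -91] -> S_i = Random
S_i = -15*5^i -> [-15, -75, -375, -1875, -9375]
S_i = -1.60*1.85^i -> [-1.6, -2.96, -5.48, -10.13, -18.74]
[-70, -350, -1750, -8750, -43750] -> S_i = -70*5^i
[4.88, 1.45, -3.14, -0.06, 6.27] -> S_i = Random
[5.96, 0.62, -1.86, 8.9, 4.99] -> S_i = Random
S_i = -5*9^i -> [-5, -45, -405, -3645, -32805]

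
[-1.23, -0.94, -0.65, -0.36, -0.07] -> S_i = -1.23 + 0.29*i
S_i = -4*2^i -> [-4, -8, -16, -32, -64]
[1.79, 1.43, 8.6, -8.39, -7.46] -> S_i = Random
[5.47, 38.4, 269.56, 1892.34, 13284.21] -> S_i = 5.47*7.02^i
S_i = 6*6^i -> [6, 36, 216, 1296, 7776]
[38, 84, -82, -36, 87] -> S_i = Random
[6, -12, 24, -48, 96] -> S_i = 6*-2^i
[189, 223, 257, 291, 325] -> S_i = 189 + 34*i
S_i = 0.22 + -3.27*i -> [0.22, -3.05, -6.32, -9.59, -12.86]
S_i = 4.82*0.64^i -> [4.82, 3.08, 1.97, 1.26, 0.81]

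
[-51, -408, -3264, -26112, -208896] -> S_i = -51*8^i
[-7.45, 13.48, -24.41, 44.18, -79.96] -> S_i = -7.45*(-1.81)^i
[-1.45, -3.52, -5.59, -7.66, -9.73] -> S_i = -1.45 + -2.07*i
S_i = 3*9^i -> [3, 27, 243, 2187, 19683]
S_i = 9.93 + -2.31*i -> [9.93, 7.62, 5.31, 3.0, 0.69]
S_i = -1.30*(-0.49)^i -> [-1.3, 0.64, -0.31, 0.15, -0.07]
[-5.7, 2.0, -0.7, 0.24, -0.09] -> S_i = -5.70*(-0.35)^i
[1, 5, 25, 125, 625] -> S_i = 1*5^i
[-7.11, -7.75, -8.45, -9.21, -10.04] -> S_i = -7.11*1.09^i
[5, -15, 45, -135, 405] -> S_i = 5*-3^i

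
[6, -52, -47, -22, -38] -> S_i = Random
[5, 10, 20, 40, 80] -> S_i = 5*2^i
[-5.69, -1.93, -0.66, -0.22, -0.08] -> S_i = -5.69*0.34^i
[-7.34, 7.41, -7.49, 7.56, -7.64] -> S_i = -7.34*(-1.01)^i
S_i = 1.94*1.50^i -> [1.94, 2.91, 4.36, 6.55, 9.82]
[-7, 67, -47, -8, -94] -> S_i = Random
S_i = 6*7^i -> [6, 42, 294, 2058, 14406]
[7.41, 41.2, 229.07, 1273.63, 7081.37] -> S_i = 7.41*5.56^i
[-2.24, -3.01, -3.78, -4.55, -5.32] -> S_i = -2.24 + -0.77*i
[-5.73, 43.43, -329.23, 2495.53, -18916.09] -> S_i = -5.73*(-7.58)^i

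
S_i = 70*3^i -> [70, 210, 630, 1890, 5670]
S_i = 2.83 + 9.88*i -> [2.83, 12.71, 22.59, 32.47, 42.35]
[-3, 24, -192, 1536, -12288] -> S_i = -3*-8^i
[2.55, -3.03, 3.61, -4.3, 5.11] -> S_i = 2.55*(-1.19)^i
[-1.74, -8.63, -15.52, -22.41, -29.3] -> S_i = -1.74 + -6.89*i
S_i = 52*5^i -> [52, 260, 1300, 6500, 32500]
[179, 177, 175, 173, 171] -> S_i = 179 + -2*i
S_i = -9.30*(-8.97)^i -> [-9.3, 83.42, -748.29, 6712.13, -60207.79]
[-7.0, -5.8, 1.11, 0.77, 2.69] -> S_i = Random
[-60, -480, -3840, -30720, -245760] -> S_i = -60*8^i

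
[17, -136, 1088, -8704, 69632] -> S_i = 17*-8^i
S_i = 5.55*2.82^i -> [5.55, 15.65, 44.14, 124.46, 350.99]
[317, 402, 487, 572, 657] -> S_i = 317 + 85*i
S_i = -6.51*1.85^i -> [-6.51, -12.04, -22.28, -41.22, -76.25]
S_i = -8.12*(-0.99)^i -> [-8.12, 8.04, -7.96, 7.88, -7.8]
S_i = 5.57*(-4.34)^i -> [5.57, -24.17, 104.91, -455.33, 1976.12]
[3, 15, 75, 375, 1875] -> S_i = 3*5^i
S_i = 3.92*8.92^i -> [3.92, 34.97, 311.9, 2782.15, 24816.78]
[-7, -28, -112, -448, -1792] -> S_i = -7*4^i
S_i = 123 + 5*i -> [123, 128, 133, 138, 143]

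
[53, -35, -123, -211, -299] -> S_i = 53 + -88*i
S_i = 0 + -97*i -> [0, -97, -194, -291, -388]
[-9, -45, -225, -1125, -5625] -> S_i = -9*5^i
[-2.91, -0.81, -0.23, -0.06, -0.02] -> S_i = -2.91*0.28^i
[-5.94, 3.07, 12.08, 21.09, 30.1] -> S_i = -5.94 + 9.01*i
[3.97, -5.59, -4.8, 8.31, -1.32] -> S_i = Random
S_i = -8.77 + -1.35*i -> [-8.77, -10.12, -11.47, -12.82, -14.17]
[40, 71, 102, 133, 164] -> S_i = 40 + 31*i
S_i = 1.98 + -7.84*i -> [1.98, -5.86, -13.7, -21.54, -29.38]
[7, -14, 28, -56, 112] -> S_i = 7*-2^i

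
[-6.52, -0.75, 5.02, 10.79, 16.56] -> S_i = -6.52 + 5.77*i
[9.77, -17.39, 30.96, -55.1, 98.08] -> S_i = 9.77*(-1.78)^i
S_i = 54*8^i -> [54, 432, 3456, 27648, 221184]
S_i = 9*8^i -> [9, 72, 576, 4608, 36864]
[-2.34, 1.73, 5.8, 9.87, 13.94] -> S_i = -2.34 + 4.07*i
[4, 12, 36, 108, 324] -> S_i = 4*3^i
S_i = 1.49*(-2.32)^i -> [1.49, -3.46, 8.02, -18.61, 43.17]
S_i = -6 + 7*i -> [-6, 1, 8, 15, 22]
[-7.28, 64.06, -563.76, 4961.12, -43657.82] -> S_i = -7.28*(-8.80)^i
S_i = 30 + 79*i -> [30, 109, 188, 267, 346]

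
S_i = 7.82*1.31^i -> [7.82, 10.24, 13.42, 17.58, 23.03]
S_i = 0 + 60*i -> [0, 60, 120, 180, 240]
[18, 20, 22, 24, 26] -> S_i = 18 + 2*i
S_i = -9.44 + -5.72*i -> [-9.44, -15.16, -20.88, -26.6, -32.32]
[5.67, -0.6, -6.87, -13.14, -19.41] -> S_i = 5.67 + -6.27*i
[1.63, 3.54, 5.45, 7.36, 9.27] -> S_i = 1.63 + 1.91*i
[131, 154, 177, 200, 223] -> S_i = 131 + 23*i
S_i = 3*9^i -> [3, 27, 243, 2187, 19683]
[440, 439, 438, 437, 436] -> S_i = 440 + -1*i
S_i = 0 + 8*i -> [0, 8, 16, 24, 32]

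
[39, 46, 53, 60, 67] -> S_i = 39 + 7*i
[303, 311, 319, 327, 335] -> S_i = 303 + 8*i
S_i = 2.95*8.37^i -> [2.95, 24.69, 206.67, 1729.81, 14478.51]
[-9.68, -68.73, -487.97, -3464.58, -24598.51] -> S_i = -9.68*7.10^i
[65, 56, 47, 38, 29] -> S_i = 65 + -9*i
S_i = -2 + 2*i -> [-2, 0, 2, 4, 6]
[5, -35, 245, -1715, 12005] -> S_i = 5*-7^i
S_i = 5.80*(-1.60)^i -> [5.8, -9.28, 14.85, -23.76, 38.01]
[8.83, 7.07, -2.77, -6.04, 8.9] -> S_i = Random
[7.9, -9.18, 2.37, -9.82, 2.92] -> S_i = Random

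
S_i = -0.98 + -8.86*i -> [-0.98, -9.84, -18.7, -27.56, -36.42]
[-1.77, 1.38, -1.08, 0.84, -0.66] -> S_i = -1.77*(-0.78)^i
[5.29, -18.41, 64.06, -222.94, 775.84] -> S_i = 5.29*(-3.48)^i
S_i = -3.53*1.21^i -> [-3.53, -4.27, -5.17, -6.25, -7.57]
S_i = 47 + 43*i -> [47, 90, 133, 176, 219]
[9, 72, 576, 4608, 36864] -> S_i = 9*8^i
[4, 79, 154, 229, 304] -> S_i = 4 + 75*i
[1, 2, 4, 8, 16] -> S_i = 1*2^i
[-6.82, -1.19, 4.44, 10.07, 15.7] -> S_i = -6.82 + 5.63*i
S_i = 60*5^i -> [60, 300, 1500, 7500, 37500]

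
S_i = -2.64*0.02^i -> [-2.64, -0.05, -0.0, -0.0, -0.0]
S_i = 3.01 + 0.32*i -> [3.01, 3.33, 3.65, 3.97, 4.29]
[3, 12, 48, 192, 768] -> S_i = 3*4^i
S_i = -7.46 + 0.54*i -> [-7.46, -6.92, -6.38, -5.84, -5.3]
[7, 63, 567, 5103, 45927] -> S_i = 7*9^i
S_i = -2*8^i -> [-2, -16, -128, -1024, -8192]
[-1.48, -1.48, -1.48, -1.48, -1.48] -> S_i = -1.48*1.00^i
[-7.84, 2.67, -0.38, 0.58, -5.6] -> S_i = Random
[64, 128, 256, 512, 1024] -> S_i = 64*2^i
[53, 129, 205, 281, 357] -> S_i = 53 + 76*i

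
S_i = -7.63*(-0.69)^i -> [-7.63, 5.26, -3.63, 2.51, -1.73]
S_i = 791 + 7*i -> [791, 798, 805, 812, 819]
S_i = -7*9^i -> [-7, -63, -567, -5103, -45927]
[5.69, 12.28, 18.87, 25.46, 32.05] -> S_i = 5.69 + 6.59*i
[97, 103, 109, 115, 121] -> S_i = 97 + 6*i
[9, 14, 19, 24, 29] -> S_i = 9 + 5*i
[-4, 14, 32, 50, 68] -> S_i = -4 + 18*i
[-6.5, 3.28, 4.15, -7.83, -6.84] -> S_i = Random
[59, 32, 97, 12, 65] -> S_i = Random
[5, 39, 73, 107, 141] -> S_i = 5 + 34*i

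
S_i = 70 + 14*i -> [70, 84, 98, 112, 126]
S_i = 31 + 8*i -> [31, 39, 47, 55, 63]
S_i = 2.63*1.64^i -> [2.63, 4.31, 7.07, 11.6, 19.03]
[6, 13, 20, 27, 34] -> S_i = 6 + 7*i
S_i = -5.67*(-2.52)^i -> [-5.67, 14.29, -36.01, 90.74, -228.66]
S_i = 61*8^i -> [61, 488, 3904, 31232, 249856]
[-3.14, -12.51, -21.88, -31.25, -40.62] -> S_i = -3.14 + -9.37*i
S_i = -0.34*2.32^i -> [-0.34, -0.79, -1.83, -4.25, -9.85]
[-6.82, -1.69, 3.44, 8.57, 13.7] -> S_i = -6.82 + 5.13*i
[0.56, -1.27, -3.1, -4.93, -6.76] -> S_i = 0.56 + -1.83*i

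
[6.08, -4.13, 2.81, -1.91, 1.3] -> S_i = 6.08*(-0.68)^i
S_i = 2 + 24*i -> [2, 26, 50, 74, 98]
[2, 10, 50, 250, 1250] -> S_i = 2*5^i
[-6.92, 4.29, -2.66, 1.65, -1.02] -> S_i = -6.92*(-0.62)^i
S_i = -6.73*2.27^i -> [-6.73, -15.28, -34.68, -78.72, -178.7]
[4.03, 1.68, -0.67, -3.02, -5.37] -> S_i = 4.03 + -2.35*i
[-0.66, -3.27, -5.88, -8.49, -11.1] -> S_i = -0.66 + -2.61*i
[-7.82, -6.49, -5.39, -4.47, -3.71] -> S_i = -7.82*0.83^i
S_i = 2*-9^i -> [2, -18, 162, -1458, 13122]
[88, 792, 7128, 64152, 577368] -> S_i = 88*9^i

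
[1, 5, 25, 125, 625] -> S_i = 1*5^i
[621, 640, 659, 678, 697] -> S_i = 621 + 19*i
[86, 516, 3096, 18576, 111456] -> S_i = 86*6^i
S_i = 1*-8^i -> [1, -8, 64, -512, 4096]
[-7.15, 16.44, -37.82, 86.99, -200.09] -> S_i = -7.15*(-2.30)^i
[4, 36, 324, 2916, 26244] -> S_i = 4*9^i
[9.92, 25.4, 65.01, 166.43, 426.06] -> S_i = 9.92*2.56^i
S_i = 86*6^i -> [86, 516, 3096, 18576, 111456]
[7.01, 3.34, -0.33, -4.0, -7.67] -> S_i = 7.01 + -3.67*i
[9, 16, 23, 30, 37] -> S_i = 9 + 7*i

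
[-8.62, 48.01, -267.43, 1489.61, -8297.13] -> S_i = -8.62*(-5.57)^i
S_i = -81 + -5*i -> [-81, -86, -91, -96, -101]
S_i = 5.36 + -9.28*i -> [5.36, -3.92, -13.2, -22.48, -31.76]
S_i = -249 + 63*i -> [-249, -186, -123, -60, 3]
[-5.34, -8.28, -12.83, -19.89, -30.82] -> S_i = -5.34*1.55^i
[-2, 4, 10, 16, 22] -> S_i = -2 + 6*i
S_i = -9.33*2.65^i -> [-9.33, -24.72, -65.52, -173.63, -460.11]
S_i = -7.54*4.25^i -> [-7.54, -32.04, -136.19, -578.81, -2459.95]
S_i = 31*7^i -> [31, 217, 1519, 10633, 74431]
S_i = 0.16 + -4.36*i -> [0.16, -4.2, -8.56, -12.92, -17.28]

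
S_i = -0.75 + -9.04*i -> [-0.75, -9.79, -18.83, -27.87, -36.91]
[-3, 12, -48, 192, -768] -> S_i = -3*-4^i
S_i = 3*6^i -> [3, 18, 108, 648, 3888]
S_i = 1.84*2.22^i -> [1.84, 4.08, 9.07, 20.13, 44.69]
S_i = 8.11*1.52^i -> [8.11, 12.33, 18.74, 28.48, 43.29]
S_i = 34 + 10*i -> [34, 44, 54, 64, 74]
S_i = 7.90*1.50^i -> [7.9, 11.85, 17.78, 26.66, 39.99]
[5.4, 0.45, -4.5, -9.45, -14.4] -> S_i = 5.40 + -4.95*i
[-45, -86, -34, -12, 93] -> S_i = Random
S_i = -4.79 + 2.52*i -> [-4.79, -2.27, 0.25, 2.77, 5.29]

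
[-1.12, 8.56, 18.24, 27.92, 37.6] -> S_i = -1.12 + 9.68*i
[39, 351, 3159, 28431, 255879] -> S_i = 39*9^i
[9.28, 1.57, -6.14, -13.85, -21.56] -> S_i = 9.28 + -7.71*i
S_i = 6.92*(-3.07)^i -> [6.92, -21.24, 65.22, -200.23, 614.69]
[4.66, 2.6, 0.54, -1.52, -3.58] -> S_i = 4.66 + -2.06*i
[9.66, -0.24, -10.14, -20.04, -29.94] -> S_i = 9.66 + -9.90*i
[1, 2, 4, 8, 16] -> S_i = 1*2^i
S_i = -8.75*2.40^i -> [-8.75, -21.0, -50.4, -120.96, -290.3]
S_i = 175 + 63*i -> [175, 238, 301, 364, 427]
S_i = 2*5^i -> [2, 10, 50, 250, 1250]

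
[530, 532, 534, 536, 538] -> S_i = 530 + 2*i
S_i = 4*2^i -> [4, 8, 16, 32, 64]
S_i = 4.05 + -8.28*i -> [4.05, -4.23, -12.51, -20.79, -29.07]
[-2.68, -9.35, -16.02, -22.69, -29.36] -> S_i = -2.68 + -6.67*i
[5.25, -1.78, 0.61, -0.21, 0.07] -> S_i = 5.25*(-0.34)^i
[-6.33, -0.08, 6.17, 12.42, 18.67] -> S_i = -6.33 + 6.25*i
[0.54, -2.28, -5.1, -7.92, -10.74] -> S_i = 0.54 + -2.82*i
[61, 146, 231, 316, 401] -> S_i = 61 + 85*i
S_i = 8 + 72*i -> [8, 80, 152, 224, 296]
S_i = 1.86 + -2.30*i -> [1.86, -0.44, -2.74, -5.04, -7.34]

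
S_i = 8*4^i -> [8, 32, 128, 512, 2048]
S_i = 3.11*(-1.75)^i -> [3.11, -5.44, 9.52, -16.67, 29.17]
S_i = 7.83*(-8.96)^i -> [7.83, -70.16, 628.6, -5632.3, 50465.41]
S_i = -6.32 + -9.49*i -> [-6.32, -15.81, -25.3, -34.79, -44.28]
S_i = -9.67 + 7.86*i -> [-9.67, -1.81, 6.05, 13.91, 21.77]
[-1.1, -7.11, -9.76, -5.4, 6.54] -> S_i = Random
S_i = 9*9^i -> [9, 81, 729, 6561, 59049]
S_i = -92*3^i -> [-92, -276, -828, -2484, -7452]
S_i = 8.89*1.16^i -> [8.89, 10.31, 11.96, 13.88, 16.1]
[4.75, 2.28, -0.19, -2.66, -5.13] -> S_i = 4.75 + -2.47*i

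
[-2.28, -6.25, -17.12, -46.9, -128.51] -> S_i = -2.28*2.74^i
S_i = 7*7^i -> [7, 49, 343, 2401, 16807]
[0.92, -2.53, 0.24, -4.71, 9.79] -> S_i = Random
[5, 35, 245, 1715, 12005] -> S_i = 5*7^i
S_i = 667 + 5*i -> [667, 672, 677, 682, 687]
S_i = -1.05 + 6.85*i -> [-1.05, 5.8, 12.65, 19.5, 26.35]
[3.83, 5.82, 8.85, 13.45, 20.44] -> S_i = 3.83*1.52^i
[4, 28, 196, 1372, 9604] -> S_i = 4*7^i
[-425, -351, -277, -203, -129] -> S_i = -425 + 74*i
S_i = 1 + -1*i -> [1, 0, -1, -2, -3]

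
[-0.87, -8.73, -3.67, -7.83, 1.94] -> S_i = Random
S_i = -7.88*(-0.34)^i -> [-7.88, 2.68, -0.91, 0.31, -0.11]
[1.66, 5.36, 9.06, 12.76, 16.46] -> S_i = 1.66 + 3.70*i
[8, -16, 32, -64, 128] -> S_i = 8*-2^i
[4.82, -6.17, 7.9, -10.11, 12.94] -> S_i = 4.82*(-1.28)^i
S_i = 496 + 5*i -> [496, 501, 506, 511, 516]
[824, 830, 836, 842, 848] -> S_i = 824 + 6*i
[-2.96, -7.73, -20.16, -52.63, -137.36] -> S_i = -2.96*2.61^i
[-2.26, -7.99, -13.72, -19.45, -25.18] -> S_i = -2.26 + -5.73*i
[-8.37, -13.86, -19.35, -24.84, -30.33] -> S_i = -8.37 + -5.49*i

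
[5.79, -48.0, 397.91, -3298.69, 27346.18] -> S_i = 5.79*(-8.29)^i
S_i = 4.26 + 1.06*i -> [4.26, 5.32, 6.38, 7.44, 8.5]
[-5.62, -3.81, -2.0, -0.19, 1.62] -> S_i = -5.62 + 1.81*i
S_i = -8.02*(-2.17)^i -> [-8.02, 17.4, -37.77, 81.95, -177.83]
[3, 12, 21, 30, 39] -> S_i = 3 + 9*i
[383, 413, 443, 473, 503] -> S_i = 383 + 30*i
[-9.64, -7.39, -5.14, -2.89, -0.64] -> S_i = -9.64 + 2.25*i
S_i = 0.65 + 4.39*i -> [0.65, 5.04, 9.43, 13.82, 18.21]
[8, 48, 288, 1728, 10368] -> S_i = 8*6^i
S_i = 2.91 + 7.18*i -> [2.91, 10.09, 17.27, 24.45, 31.63]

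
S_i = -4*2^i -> [-4, -8, -16, -32, -64]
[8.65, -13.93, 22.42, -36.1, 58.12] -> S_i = 8.65*(-1.61)^i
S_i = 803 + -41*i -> [803, 762, 721, 680, 639]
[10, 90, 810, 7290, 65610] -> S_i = 10*9^i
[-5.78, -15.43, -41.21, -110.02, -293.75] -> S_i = -5.78*2.67^i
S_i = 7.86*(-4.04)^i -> [7.86, -31.75, 128.29, -518.28, 2093.86]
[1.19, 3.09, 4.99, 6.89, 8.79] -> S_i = 1.19 + 1.90*i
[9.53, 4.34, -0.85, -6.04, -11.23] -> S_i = 9.53 + -5.19*i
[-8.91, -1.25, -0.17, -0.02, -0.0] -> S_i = -8.91*0.14^i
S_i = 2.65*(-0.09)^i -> [2.65, -0.24, 0.02, -0.0, 0.0]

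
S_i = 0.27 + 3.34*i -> [0.27, 3.61, 6.95, 10.29, 13.63]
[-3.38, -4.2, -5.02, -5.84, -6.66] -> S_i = -3.38 + -0.82*i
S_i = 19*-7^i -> [19, -133, 931, -6517, 45619]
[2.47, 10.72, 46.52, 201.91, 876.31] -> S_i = 2.47*4.34^i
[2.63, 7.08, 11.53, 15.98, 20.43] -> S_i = 2.63 + 4.45*i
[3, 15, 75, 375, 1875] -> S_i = 3*5^i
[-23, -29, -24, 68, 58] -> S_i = Random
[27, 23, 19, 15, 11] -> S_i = 27 + -4*i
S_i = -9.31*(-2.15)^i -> [-9.31, 20.02, -43.04, 92.53, -198.93]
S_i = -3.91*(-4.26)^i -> [-3.91, 16.66, -70.96, 302.28, -1287.7]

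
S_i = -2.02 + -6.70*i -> [-2.02, -8.72, -15.42, -22.12, -28.82]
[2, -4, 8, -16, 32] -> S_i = 2*-2^i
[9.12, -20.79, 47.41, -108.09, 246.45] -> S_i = 9.12*(-2.28)^i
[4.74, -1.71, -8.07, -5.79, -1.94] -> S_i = Random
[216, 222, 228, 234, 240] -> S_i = 216 + 6*i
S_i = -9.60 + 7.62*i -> [-9.6, -1.98, 5.64, 13.26, 20.88]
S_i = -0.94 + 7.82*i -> [-0.94, 6.88, 14.7, 22.52, 30.34]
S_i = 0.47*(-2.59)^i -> [0.47, -1.22, 3.15, -8.17, 21.15]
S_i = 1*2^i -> [1, 2, 4, 8, 16]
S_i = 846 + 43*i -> [846, 889, 932, 975, 1018]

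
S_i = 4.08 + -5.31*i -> [4.08, -1.23, -6.54, -11.85, -17.16]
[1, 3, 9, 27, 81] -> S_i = 1*3^i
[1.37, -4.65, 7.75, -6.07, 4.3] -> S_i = Random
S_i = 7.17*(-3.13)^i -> [7.17, -22.44, 70.24, -219.86, 688.17]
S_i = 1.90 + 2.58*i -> [1.9, 4.48, 7.06, 9.64, 12.22]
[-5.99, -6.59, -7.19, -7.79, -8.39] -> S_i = -5.99 + -0.60*i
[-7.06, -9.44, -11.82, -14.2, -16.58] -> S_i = -7.06 + -2.38*i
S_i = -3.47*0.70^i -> [-3.47, -2.43, -1.7, -1.19, -0.83]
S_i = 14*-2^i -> [14, -28, 56, -112, 224]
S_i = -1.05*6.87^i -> [-1.05, -7.21, -49.56, -340.45, -2338.92]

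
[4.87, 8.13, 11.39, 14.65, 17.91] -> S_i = 4.87 + 3.26*i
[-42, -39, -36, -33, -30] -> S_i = -42 + 3*i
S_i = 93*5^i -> [93, 465, 2325, 11625, 58125]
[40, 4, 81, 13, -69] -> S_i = Random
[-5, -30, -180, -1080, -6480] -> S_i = -5*6^i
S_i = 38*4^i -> [38, 152, 608, 2432, 9728]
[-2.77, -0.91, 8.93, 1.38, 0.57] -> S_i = Random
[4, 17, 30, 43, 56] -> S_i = 4 + 13*i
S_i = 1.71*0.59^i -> [1.71, 1.01, 0.6, 0.35, 0.21]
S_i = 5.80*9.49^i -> [5.8, 55.04, 522.35, 4957.09, 47042.77]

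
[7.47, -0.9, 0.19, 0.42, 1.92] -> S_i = Random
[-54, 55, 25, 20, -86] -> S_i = Random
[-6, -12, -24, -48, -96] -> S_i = -6*2^i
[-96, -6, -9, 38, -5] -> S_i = Random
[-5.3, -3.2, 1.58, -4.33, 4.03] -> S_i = Random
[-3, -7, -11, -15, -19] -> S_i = -3 + -4*i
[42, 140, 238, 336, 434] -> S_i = 42 + 98*i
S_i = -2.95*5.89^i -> [-2.95, -17.38, -102.34, -602.79, -3550.45]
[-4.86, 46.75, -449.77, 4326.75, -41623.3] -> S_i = -4.86*(-9.62)^i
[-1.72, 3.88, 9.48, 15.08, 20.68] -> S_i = -1.72 + 5.60*i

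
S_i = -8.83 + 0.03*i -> [-8.83, -8.8, -8.77, -8.74, -8.71]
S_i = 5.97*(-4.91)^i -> [5.97, -29.31, 143.93, -706.67, 3469.77]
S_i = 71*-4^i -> [71, -284, 1136, -4544, 18176]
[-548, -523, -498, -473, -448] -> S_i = -548 + 25*i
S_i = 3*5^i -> [3, 15, 75, 375, 1875]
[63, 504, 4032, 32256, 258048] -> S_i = 63*8^i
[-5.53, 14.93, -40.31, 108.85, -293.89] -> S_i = -5.53*(-2.70)^i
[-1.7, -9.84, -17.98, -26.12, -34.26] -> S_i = -1.70 + -8.14*i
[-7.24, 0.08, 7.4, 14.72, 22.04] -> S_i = -7.24 + 7.32*i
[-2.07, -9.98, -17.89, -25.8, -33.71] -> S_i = -2.07 + -7.91*i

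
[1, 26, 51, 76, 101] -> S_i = 1 + 25*i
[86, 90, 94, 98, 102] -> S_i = 86 + 4*i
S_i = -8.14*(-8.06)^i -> [-8.14, 65.61, -528.8, 4262.16, -34352.99]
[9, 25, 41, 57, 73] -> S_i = 9 + 16*i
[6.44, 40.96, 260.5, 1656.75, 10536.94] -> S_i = 6.44*6.36^i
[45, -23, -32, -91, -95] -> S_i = Random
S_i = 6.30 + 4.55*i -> [6.3, 10.85, 15.4, 19.95, 24.5]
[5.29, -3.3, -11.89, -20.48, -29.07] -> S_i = 5.29 + -8.59*i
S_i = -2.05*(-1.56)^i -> [-2.05, 3.2, -4.99, 7.78, -12.14]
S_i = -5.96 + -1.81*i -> [-5.96, -7.77, -9.58, -11.39, -13.2]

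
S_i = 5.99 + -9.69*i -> [5.99, -3.7, -13.39, -23.08, -32.77]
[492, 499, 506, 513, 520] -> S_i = 492 + 7*i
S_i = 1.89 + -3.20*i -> [1.89, -1.31, -4.51, -7.71, -10.91]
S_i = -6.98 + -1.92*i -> [-6.98, -8.9, -10.82, -12.74, -14.66]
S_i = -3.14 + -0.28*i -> [-3.14, -3.42, -3.7, -3.98, -4.26]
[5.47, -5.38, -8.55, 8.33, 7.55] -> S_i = Random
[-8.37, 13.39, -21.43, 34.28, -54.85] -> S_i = -8.37*(-1.60)^i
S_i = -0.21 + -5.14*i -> [-0.21, -5.35, -10.49, -15.63, -20.77]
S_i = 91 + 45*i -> [91, 136, 181, 226, 271]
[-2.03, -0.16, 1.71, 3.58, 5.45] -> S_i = -2.03 + 1.87*i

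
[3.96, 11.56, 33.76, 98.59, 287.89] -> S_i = 3.96*2.92^i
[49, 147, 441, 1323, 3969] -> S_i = 49*3^i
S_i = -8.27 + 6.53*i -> [-8.27, -1.74, 4.79, 11.32, 17.85]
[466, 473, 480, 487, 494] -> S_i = 466 + 7*i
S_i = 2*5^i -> [2, 10, 50, 250, 1250]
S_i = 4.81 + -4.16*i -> [4.81, 0.65, -3.51, -7.67, -11.83]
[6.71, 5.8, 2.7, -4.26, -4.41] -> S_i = Random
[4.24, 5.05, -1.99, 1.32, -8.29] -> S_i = Random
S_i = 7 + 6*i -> [7, 13, 19, 25, 31]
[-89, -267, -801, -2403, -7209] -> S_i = -89*3^i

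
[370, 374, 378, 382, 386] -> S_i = 370 + 4*i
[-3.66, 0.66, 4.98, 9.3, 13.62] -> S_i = -3.66 + 4.32*i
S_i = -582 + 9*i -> [-582, -573, -564, -555, -546]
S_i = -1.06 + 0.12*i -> [-1.06, -0.94, -0.82, -0.7, -0.58]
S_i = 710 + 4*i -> [710, 714, 718, 722, 726]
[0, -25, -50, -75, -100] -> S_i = 0 + -25*i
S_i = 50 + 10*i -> [50, 60, 70, 80, 90]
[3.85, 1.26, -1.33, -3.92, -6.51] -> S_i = 3.85 + -2.59*i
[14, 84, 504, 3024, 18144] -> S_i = 14*6^i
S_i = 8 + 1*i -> [8, 9, 10, 11, 12]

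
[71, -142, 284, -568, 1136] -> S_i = 71*-2^i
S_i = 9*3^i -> [9, 27, 81, 243, 729]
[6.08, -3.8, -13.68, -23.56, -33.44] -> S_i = 6.08 + -9.88*i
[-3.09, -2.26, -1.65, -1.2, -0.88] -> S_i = -3.09*0.73^i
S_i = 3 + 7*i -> [3, 10, 17, 24, 31]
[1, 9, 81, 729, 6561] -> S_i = 1*9^i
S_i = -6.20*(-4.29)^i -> [-6.2, 26.6, -114.11, 489.51, -2100.01]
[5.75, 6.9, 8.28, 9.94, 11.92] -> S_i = 5.75*1.20^i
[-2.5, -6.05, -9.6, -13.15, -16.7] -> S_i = -2.50 + -3.55*i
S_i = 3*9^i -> [3, 27, 243, 2187, 19683]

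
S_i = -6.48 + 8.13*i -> [-6.48, 1.65, 9.78, 17.91, 26.04]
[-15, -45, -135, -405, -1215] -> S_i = -15*3^i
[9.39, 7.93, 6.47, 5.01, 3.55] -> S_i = 9.39 + -1.46*i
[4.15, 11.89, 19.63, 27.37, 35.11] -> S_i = 4.15 + 7.74*i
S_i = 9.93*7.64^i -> [9.93, 75.87, 579.61, 4428.22, 33831.61]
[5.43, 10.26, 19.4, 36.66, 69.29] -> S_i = 5.43*1.89^i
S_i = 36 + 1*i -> [36, 37, 38, 39, 40]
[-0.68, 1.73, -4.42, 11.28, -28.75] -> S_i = -0.68*(-2.55)^i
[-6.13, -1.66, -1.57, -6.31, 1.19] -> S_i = Random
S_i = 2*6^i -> [2, 12, 72, 432, 2592]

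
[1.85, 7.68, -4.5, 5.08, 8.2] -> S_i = Random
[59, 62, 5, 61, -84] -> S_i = Random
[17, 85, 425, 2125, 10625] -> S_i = 17*5^i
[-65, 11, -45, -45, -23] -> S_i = Random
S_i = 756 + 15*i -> [756, 771, 786, 801, 816]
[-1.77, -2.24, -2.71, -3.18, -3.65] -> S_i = -1.77 + -0.47*i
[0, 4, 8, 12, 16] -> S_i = 0 + 4*i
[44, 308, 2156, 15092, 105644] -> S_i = 44*7^i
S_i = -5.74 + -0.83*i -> [-5.74, -6.57, -7.4, -8.23, -9.06]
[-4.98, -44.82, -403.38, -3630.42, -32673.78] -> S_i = -4.98*9.00^i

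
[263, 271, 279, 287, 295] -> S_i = 263 + 8*i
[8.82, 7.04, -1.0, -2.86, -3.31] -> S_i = Random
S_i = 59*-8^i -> [59, -472, 3776, -30208, 241664]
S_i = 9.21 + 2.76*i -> [9.21, 11.97, 14.73, 17.49, 20.25]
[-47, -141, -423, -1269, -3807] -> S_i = -47*3^i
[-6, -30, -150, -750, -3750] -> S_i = -6*5^i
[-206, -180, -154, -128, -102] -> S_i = -206 + 26*i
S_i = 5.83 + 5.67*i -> [5.83, 11.5, 17.17, 22.84, 28.51]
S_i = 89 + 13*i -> [89, 102, 115, 128, 141]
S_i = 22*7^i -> [22, 154, 1078, 7546, 52822]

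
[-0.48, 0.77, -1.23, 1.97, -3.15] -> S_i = -0.48*(-1.60)^i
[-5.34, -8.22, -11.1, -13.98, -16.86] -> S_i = -5.34 + -2.88*i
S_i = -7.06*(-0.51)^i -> [-7.06, 3.6, -1.84, 0.94, -0.48]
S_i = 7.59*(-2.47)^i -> [7.59, -18.75, 46.31, -114.38, 282.51]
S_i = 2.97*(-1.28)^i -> [2.97, -3.8, 4.87, -6.23, 7.97]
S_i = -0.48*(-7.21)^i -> [-0.48, 3.46, -24.95, 179.91, -1297.13]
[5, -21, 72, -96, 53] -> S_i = Random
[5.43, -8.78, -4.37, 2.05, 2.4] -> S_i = Random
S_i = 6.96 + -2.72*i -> [6.96, 4.24, 1.52, -1.2, -3.92]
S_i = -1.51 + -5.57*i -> [-1.51, -7.08, -12.65, -18.22, -23.79]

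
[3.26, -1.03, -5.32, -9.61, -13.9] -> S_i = 3.26 + -4.29*i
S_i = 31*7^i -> [31, 217, 1519, 10633, 74431]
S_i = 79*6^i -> [79, 474, 2844, 17064, 102384]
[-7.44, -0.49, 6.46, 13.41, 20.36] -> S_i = -7.44 + 6.95*i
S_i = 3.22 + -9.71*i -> [3.22, -6.49, -16.2, -25.91, -35.62]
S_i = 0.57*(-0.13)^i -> [0.57, -0.07, 0.01, -0.0, 0.0]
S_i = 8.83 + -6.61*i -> [8.83, 2.22, -4.39, -11.0, -17.61]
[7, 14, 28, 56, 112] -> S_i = 7*2^i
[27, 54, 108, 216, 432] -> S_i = 27*2^i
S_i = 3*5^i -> [3, 15, 75, 375, 1875]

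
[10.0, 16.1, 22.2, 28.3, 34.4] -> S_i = 10.00 + 6.10*i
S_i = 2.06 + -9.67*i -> [2.06, -7.61, -17.28, -26.95, -36.62]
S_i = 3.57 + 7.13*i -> [3.57, 10.7, 17.83, 24.96, 32.09]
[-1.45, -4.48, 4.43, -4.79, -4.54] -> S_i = Random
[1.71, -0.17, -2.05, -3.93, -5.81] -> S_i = 1.71 + -1.88*i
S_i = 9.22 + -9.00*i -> [9.22, 0.22, -8.78, -17.78, -26.78]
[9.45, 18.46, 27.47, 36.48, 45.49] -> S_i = 9.45 + 9.01*i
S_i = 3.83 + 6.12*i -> [3.83, 9.95, 16.07, 22.19, 28.31]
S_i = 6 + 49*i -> [6, 55, 104, 153, 202]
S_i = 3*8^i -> [3, 24, 192, 1536, 12288]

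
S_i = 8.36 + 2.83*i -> [8.36, 11.19, 14.02, 16.85, 19.68]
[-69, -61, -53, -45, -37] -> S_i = -69 + 8*i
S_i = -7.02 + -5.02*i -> [-7.02, -12.04, -17.06, -22.08, -27.1]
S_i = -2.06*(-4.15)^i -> [-2.06, 8.55, -35.48, 147.24, -611.03]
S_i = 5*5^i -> [5, 25, 125, 625, 3125]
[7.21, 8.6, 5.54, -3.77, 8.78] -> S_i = Random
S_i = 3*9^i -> [3, 27, 243, 2187, 19683]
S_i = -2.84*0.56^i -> [-2.84, -1.59, -0.89, -0.5, -0.28]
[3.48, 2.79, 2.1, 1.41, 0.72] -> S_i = 3.48 + -0.69*i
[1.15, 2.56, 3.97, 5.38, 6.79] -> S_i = 1.15 + 1.41*i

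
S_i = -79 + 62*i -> [-79, -17, 45, 107, 169]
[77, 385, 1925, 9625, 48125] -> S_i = 77*5^i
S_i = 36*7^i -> [36, 252, 1764, 12348, 86436]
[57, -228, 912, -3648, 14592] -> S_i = 57*-4^i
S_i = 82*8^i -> [82, 656, 5248, 41984, 335872]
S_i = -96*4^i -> [-96, -384, -1536, -6144, -24576]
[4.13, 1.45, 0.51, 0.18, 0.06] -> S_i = 4.13*0.35^i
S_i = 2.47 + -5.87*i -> [2.47, -3.4, -9.27, -15.14, -21.01]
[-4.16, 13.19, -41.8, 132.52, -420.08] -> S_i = -4.16*(-3.17)^i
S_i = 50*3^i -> [50, 150, 450, 1350, 4050]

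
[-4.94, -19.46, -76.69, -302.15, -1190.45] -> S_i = -4.94*3.94^i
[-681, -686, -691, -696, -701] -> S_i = -681 + -5*i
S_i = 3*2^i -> [3, 6, 12, 24, 48]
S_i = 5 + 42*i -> [5, 47, 89, 131, 173]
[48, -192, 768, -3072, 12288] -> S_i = 48*-4^i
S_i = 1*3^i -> [1, 3, 9, 27, 81]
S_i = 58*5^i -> [58, 290, 1450, 7250, 36250]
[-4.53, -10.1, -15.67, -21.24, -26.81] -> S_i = -4.53 + -5.57*i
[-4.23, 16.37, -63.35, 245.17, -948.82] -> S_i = -4.23*(-3.87)^i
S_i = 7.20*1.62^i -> [7.2, 11.66, 18.9, 30.61, 49.59]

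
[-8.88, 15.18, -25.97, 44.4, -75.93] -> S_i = -8.88*(-1.71)^i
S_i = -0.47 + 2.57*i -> [-0.47, 2.1, 4.67, 7.24, 9.81]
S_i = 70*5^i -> [70, 350, 1750, 8750, 43750]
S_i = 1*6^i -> [1, 6, 36, 216, 1296]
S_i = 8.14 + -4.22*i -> [8.14, 3.92, -0.3, -4.52, -8.74]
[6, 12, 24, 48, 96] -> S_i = 6*2^i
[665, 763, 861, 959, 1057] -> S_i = 665 + 98*i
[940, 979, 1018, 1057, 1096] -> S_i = 940 + 39*i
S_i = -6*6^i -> [-6, -36, -216, -1296, -7776]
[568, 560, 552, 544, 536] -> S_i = 568 + -8*i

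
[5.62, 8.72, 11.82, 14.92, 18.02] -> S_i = 5.62 + 3.10*i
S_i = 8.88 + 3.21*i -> [8.88, 12.09, 15.3, 18.51, 21.72]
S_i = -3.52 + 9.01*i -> [-3.52, 5.49, 14.5, 23.51, 32.52]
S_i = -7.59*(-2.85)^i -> [-7.59, 21.63, -61.65, 175.7, -500.75]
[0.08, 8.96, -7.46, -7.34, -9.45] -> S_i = Random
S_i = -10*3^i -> [-10, -30, -90, -270, -810]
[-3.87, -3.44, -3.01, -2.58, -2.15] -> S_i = -3.87 + 0.43*i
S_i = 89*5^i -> [89, 445, 2225, 11125, 55625]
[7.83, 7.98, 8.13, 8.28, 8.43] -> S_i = 7.83 + 0.15*i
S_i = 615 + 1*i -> [615, 616, 617, 618, 619]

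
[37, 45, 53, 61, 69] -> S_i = 37 + 8*i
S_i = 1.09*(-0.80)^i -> [1.09, -0.87, 0.7, -0.56, 0.45]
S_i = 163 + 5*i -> [163, 168, 173, 178, 183]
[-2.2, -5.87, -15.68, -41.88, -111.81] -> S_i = -2.20*2.67^i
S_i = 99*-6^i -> [99, -594, 3564, -21384, 128304]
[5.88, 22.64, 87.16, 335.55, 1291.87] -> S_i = 5.88*3.85^i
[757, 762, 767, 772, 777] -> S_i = 757 + 5*i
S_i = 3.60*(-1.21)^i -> [3.6, -4.36, 5.27, -6.38, 7.72]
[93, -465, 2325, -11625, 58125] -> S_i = 93*-5^i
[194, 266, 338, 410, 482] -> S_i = 194 + 72*i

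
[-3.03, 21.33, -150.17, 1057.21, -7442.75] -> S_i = -3.03*(-7.04)^i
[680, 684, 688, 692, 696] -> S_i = 680 + 4*i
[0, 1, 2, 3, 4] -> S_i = 0 + 1*i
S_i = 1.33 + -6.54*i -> [1.33, -5.21, -11.75, -18.29, -24.83]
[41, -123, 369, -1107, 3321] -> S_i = 41*-3^i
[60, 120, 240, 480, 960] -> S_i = 60*2^i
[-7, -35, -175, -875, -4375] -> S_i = -7*5^i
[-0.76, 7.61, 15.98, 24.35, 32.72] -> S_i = -0.76 + 8.37*i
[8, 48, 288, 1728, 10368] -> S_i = 8*6^i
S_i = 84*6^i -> [84, 504, 3024, 18144, 108864]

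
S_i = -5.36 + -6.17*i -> [-5.36, -11.53, -17.7, -23.87, -30.04]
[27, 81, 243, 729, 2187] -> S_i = 27*3^i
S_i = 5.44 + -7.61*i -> [5.44, -2.17, -9.78, -17.39, -25.0]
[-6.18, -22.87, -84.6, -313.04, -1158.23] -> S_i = -6.18*3.70^i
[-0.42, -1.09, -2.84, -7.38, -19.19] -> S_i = -0.42*2.60^i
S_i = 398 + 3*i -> [398, 401, 404, 407, 410]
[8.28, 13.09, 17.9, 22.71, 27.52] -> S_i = 8.28 + 4.81*i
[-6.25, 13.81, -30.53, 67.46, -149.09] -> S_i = -6.25*(-2.21)^i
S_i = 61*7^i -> [61, 427, 2989, 20923, 146461]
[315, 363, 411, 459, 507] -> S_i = 315 + 48*i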